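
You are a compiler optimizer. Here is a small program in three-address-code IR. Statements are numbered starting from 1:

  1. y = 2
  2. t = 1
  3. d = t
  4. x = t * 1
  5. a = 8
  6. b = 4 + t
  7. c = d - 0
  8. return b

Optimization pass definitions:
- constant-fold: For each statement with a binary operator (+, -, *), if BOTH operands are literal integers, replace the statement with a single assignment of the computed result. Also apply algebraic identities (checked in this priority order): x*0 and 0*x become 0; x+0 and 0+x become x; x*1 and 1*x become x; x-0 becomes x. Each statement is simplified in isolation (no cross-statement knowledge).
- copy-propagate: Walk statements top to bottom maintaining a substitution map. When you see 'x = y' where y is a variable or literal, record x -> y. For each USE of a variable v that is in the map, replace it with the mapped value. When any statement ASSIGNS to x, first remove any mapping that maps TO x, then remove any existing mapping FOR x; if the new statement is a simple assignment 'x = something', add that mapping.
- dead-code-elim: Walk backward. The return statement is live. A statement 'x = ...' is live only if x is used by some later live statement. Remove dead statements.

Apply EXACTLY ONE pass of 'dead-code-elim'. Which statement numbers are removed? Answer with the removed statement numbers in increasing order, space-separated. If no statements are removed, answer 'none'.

Answer: 1 3 4 5 7

Derivation:
Backward liveness scan:
Stmt 1 'y = 2': DEAD (y not in live set [])
Stmt 2 't = 1': KEEP (t is live); live-in = []
Stmt 3 'd = t': DEAD (d not in live set ['t'])
Stmt 4 'x = t * 1': DEAD (x not in live set ['t'])
Stmt 5 'a = 8': DEAD (a not in live set ['t'])
Stmt 6 'b = 4 + t': KEEP (b is live); live-in = ['t']
Stmt 7 'c = d - 0': DEAD (c not in live set ['b'])
Stmt 8 'return b': KEEP (return); live-in = ['b']
Removed statement numbers: [1, 3, 4, 5, 7]
Surviving IR:
  t = 1
  b = 4 + t
  return b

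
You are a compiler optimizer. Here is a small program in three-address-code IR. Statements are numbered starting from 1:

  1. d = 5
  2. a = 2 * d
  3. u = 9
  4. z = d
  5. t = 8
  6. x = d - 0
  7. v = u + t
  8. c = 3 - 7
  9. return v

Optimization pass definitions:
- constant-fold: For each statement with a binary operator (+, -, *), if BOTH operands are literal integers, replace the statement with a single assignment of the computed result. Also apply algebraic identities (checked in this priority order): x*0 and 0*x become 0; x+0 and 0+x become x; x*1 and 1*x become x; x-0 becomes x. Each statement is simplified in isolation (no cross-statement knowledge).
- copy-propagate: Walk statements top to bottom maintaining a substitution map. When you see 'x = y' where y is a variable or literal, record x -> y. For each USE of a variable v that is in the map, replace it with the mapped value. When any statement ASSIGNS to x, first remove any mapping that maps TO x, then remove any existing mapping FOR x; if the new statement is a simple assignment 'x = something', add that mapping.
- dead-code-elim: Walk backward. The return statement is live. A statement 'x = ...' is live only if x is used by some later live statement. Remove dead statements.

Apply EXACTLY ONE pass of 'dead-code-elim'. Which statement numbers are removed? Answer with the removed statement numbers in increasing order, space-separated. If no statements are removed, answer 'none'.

Backward liveness scan:
Stmt 1 'd = 5': DEAD (d not in live set [])
Stmt 2 'a = 2 * d': DEAD (a not in live set [])
Stmt 3 'u = 9': KEEP (u is live); live-in = []
Stmt 4 'z = d': DEAD (z not in live set ['u'])
Stmt 5 't = 8': KEEP (t is live); live-in = ['u']
Stmt 6 'x = d - 0': DEAD (x not in live set ['t', 'u'])
Stmt 7 'v = u + t': KEEP (v is live); live-in = ['t', 'u']
Stmt 8 'c = 3 - 7': DEAD (c not in live set ['v'])
Stmt 9 'return v': KEEP (return); live-in = ['v']
Removed statement numbers: [1, 2, 4, 6, 8]
Surviving IR:
  u = 9
  t = 8
  v = u + t
  return v

Answer: 1 2 4 6 8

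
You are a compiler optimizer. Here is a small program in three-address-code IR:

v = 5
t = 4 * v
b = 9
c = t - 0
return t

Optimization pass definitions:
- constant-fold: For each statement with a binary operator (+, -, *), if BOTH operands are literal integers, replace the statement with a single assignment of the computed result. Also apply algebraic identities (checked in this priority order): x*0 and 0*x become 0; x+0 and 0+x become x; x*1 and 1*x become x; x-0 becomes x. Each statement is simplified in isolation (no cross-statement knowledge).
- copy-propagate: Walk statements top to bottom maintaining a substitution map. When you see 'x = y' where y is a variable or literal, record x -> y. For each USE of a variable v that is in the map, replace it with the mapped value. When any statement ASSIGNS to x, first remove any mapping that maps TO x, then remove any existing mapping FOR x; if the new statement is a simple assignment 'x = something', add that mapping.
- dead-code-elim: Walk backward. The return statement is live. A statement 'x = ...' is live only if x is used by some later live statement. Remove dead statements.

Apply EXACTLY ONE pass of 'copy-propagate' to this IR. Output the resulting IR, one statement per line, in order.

Answer: v = 5
t = 4 * 5
b = 9
c = t - 0
return t

Derivation:
Applying copy-propagate statement-by-statement:
  [1] v = 5  (unchanged)
  [2] t = 4 * v  -> t = 4 * 5
  [3] b = 9  (unchanged)
  [4] c = t - 0  (unchanged)
  [5] return t  (unchanged)
Result (5 stmts):
  v = 5
  t = 4 * 5
  b = 9
  c = t - 0
  return t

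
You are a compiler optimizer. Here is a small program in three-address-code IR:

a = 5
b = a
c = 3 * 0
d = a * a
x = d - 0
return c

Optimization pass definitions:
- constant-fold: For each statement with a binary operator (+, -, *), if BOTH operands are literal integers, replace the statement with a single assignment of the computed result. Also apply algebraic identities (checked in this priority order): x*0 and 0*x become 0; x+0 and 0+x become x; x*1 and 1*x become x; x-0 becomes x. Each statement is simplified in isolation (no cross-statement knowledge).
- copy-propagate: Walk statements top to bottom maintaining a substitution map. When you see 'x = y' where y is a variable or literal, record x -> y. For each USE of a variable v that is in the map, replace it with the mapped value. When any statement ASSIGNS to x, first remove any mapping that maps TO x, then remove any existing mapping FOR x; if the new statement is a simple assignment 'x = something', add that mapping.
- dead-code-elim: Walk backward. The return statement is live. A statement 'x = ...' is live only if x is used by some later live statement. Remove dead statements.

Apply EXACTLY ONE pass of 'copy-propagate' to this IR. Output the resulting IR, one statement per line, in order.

Answer: a = 5
b = 5
c = 3 * 0
d = 5 * 5
x = d - 0
return c

Derivation:
Applying copy-propagate statement-by-statement:
  [1] a = 5  (unchanged)
  [2] b = a  -> b = 5
  [3] c = 3 * 0  (unchanged)
  [4] d = a * a  -> d = 5 * 5
  [5] x = d - 0  (unchanged)
  [6] return c  (unchanged)
Result (6 stmts):
  a = 5
  b = 5
  c = 3 * 0
  d = 5 * 5
  x = d - 0
  return c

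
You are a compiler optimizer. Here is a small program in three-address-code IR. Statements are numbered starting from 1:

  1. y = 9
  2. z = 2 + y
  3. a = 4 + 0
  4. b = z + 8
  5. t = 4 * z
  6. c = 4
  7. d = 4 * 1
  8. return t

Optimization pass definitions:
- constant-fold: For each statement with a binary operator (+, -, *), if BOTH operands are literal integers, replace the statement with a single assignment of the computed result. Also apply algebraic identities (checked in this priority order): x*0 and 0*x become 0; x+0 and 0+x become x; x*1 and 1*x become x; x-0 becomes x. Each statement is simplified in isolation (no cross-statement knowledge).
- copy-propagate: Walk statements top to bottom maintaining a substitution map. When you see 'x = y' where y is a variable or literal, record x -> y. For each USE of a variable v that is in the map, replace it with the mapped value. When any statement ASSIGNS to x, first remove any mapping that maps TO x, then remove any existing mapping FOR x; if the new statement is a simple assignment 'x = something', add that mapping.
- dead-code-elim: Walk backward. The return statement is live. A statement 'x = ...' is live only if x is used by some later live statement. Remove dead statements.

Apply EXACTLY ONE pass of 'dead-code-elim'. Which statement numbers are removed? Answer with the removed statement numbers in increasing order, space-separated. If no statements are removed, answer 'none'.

Backward liveness scan:
Stmt 1 'y = 9': KEEP (y is live); live-in = []
Stmt 2 'z = 2 + y': KEEP (z is live); live-in = ['y']
Stmt 3 'a = 4 + 0': DEAD (a not in live set ['z'])
Stmt 4 'b = z + 8': DEAD (b not in live set ['z'])
Stmt 5 't = 4 * z': KEEP (t is live); live-in = ['z']
Stmt 6 'c = 4': DEAD (c not in live set ['t'])
Stmt 7 'd = 4 * 1': DEAD (d not in live set ['t'])
Stmt 8 'return t': KEEP (return); live-in = ['t']
Removed statement numbers: [3, 4, 6, 7]
Surviving IR:
  y = 9
  z = 2 + y
  t = 4 * z
  return t

Answer: 3 4 6 7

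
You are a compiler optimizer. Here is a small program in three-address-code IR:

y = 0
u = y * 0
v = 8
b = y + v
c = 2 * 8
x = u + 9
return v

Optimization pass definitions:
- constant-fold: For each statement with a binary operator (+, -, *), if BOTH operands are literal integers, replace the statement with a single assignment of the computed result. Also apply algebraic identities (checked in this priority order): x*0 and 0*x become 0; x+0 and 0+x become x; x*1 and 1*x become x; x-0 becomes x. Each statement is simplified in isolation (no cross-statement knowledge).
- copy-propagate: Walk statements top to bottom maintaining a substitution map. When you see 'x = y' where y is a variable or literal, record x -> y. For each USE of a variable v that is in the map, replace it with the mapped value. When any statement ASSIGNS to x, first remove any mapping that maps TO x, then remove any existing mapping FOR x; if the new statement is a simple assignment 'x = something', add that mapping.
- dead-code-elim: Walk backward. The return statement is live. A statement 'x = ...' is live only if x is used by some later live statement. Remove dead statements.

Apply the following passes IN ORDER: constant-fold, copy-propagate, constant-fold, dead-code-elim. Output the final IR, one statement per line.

Initial IR:
  y = 0
  u = y * 0
  v = 8
  b = y + v
  c = 2 * 8
  x = u + 9
  return v
After constant-fold (7 stmts):
  y = 0
  u = 0
  v = 8
  b = y + v
  c = 16
  x = u + 9
  return v
After copy-propagate (7 stmts):
  y = 0
  u = 0
  v = 8
  b = 0 + 8
  c = 16
  x = 0 + 9
  return 8
After constant-fold (7 stmts):
  y = 0
  u = 0
  v = 8
  b = 8
  c = 16
  x = 9
  return 8
After dead-code-elim (1 stmts):
  return 8

Answer: return 8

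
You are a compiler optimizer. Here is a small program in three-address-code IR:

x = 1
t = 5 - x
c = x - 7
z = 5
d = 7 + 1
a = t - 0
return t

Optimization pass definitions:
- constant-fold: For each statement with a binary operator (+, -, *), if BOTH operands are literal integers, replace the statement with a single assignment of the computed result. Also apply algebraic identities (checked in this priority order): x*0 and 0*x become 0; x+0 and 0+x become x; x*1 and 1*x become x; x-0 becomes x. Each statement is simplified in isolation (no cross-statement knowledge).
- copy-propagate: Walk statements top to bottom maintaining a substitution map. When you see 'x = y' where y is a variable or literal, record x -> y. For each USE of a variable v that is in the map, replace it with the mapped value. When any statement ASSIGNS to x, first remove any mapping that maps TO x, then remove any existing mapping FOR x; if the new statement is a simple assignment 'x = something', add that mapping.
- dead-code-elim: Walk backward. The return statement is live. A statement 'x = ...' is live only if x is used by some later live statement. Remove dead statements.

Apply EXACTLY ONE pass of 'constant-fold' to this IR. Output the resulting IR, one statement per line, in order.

Applying constant-fold statement-by-statement:
  [1] x = 1  (unchanged)
  [2] t = 5 - x  (unchanged)
  [3] c = x - 7  (unchanged)
  [4] z = 5  (unchanged)
  [5] d = 7 + 1  -> d = 8
  [6] a = t - 0  -> a = t
  [7] return t  (unchanged)
Result (7 stmts):
  x = 1
  t = 5 - x
  c = x - 7
  z = 5
  d = 8
  a = t
  return t

Answer: x = 1
t = 5 - x
c = x - 7
z = 5
d = 8
a = t
return t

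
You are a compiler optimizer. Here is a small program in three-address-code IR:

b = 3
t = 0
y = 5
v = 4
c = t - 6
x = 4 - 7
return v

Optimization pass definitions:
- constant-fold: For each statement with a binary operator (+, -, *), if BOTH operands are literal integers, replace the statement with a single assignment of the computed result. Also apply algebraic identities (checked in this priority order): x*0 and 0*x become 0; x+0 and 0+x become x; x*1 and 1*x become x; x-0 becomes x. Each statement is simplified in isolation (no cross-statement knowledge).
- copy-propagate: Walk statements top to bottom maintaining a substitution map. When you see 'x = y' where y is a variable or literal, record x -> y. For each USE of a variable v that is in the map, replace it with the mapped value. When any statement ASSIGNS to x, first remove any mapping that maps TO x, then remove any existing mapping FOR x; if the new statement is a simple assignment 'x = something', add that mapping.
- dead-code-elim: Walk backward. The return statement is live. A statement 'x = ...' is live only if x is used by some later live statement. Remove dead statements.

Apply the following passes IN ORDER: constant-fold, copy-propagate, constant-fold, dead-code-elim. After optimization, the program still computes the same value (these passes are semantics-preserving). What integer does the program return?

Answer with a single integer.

Initial IR:
  b = 3
  t = 0
  y = 5
  v = 4
  c = t - 6
  x = 4 - 7
  return v
After constant-fold (7 stmts):
  b = 3
  t = 0
  y = 5
  v = 4
  c = t - 6
  x = -3
  return v
After copy-propagate (7 stmts):
  b = 3
  t = 0
  y = 5
  v = 4
  c = 0 - 6
  x = -3
  return 4
After constant-fold (7 stmts):
  b = 3
  t = 0
  y = 5
  v = 4
  c = -6
  x = -3
  return 4
After dead-code-elim (1 stmts):
  return 4
Evaluate:
  b = 3  =>  b = 3
  t = 0  =>  t = 0
  y = 5  =>  y = 5
  v = 4  =>  v = 4
  c = t - 6  =>  c = -6
  x = 4 - 7  =>  x = -3
  return v = 4

Answer: 4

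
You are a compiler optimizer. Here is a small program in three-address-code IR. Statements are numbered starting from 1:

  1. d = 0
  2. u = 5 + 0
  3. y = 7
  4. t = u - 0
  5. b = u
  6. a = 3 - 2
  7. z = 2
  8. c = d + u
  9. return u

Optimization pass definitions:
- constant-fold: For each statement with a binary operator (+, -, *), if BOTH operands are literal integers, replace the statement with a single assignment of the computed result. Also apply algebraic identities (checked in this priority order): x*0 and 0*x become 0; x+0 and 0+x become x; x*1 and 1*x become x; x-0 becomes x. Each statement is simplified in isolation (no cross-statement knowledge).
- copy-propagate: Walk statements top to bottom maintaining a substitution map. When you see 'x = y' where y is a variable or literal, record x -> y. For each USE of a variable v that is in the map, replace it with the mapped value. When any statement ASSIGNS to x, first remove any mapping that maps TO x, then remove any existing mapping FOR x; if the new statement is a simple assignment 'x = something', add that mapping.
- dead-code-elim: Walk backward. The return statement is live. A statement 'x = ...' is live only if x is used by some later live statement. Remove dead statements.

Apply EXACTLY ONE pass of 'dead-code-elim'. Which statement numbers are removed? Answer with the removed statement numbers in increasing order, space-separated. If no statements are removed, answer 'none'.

Answer: 1 3 4 5 6 7 8

Derivation:
Backward liveness scan:
Stmt 1 'd = 0': DEAD (d not in live set [])
Stmt 2 'u = 5 + 0': KEEP (u is live); live-in = []
Stmt 3 'y = 7': DEAD (y not in live set ['u'])
Stmt 4 't = u - 0': DEAD (t not in live set ['u'])
Stmt 5 'b = u': DEAD (b not in live set ['u'])
Stmt 6 'a = 3 - 2': DEAD (a not in live set ['u'])
Stmt 7 'z = 2': DEAD (z not in live set ['u'])
Stmt 8 'c = d + u': DEAD (c not in live set ['u'])
Stmt 9 'return u': KEEP (return); live-in = ['u']
Removed statement numbers: [1, 3, 4, 5, 6, 7, 8]
Surviving IR:
  u = 5 + 0
  return u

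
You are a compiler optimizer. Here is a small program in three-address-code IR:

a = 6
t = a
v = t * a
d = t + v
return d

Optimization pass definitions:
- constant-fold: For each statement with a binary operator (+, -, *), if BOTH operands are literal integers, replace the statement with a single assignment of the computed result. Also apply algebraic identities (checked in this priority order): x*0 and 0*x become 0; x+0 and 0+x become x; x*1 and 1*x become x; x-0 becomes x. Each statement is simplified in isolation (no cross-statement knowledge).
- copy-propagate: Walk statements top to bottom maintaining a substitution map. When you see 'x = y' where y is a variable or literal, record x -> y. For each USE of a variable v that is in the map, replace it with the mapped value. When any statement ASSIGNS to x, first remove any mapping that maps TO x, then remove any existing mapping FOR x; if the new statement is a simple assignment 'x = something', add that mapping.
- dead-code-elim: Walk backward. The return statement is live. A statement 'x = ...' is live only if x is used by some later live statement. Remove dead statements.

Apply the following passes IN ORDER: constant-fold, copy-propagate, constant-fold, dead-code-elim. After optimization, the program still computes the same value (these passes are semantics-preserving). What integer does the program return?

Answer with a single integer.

Initial IR:
  a = 6
  t = a
  v = t * a
  d = t + v
  return d
After constant-fold (5 stmts):
  a = 6
  t = a
  v = t * a
  d = t + v
  return d
After copy-propagate (5 stmts):
  a = 6
  t = 6
  v = 6 * 6
  d = 6 + v
  return d
After constant-fold (5 stmts):
  a = 6
  t = 6
  v = 36
  d = 6 + v
  return d
After dead-code-elim (3 stmts):
  v = 36
  d = 6 + v
  return d
Evaluate:
  a = 6  =>  a = 6
  t = a  =>  t = 6
  v = t * a  =>  v = 36
  d = t + v  =>  d = 42
  return d = 42

Answer: 42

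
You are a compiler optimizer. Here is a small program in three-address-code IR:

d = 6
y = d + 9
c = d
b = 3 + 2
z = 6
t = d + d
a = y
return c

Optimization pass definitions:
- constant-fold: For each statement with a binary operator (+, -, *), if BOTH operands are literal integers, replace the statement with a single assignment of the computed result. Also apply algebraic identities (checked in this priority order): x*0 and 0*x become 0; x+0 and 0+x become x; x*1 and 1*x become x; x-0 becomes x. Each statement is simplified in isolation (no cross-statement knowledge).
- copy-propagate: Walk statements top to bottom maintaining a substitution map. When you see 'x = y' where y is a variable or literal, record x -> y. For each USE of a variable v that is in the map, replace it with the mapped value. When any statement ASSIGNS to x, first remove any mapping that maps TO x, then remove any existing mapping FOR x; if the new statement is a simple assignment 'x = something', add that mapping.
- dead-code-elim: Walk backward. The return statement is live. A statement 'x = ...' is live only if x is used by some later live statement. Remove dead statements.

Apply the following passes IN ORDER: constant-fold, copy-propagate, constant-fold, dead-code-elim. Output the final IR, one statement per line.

Answer: return 6

Derivation:
Initial IR:
  d = 6
  y = d + 9
  c = d
  b = 3 + 2
  z = 6
  t = d + d
  a = y
  return c
After constant-fold (8 stmts):
  d = 6
  y = d + 9
  c = d
  b = 5
  z = 6
  t = d + d
  a = y
  return c
After copy-propagate (8 stmts):
  d = 6
  y = 6 + 9
  c = 6
  b = 5
  z = 6
  t = 6 + 6
  a = y
  return 6
After constant-fold (8 stmts):
  d = 6
  y = 15
  c = 6
  b = 5
  z = 6
  t = 12
  a = y
  return 6
After dead-code-elim (1 stmts):
  return 6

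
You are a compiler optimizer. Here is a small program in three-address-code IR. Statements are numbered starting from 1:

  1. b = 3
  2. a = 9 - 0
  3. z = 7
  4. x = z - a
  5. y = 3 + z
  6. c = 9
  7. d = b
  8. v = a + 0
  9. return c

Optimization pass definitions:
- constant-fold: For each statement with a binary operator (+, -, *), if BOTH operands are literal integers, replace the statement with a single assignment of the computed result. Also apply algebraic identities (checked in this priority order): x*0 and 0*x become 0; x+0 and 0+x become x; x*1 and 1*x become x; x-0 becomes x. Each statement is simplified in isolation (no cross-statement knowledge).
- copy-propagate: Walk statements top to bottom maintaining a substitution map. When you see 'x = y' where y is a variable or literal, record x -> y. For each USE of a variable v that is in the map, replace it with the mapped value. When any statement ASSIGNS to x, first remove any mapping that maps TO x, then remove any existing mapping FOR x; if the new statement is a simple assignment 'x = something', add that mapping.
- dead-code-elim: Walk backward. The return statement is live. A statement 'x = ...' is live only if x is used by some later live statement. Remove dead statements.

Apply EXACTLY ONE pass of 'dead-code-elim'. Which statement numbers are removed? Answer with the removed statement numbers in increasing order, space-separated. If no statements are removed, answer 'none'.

Answer: 1 2 3 4 5 7 8

Derivation:
Backward liveness scan:
Stmt 1 'b = 3': DEAD (b not in live set [])
Stmt 2 'a = 9 - 0': DEAD (a not in live set [])
Stmt 3 'z = 7': DEAD (z not in live set [])
Stmt 4 'x = z - a': DEAD (x not in live set [])
Stmt 5 'y = 3 + z': DEAD (y not in live set [])
Stmt 6 'c = 9': KEEP (c is live); live-in = []
Stmt 7 'd = b': DEAD (d not in live set ['c'])
Stmt 8 'v = a + 0': DEAD (v not in live set ['c'])
Stmt 9 'return c': KEEP (return); live-in = ['c']
Removed statement numbers: [1, 2, 3, 4, 5, 7, 8]
Surviving IR:
  c = 9
  return c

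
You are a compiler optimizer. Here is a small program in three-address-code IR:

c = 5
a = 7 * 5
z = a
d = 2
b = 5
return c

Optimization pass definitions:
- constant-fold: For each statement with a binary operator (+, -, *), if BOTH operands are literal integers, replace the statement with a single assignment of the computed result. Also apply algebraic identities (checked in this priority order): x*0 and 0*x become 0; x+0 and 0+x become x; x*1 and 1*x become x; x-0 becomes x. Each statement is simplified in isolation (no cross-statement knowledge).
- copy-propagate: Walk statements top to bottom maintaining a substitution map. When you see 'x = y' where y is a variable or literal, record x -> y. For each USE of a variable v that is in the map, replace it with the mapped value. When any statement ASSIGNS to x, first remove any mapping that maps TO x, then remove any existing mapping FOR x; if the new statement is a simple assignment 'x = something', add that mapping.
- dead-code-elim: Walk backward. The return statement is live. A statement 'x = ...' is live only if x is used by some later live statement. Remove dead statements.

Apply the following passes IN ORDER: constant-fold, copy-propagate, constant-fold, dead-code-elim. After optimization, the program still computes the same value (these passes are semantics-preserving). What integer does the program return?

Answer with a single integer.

Answer: 5

Derivation:
Initial IR:
  c = 5
  a = 7 * 5
  z = a
  d = 2
  b = 5
  return c
After constant-fold (6 stmts):
  c = 5
  a = 35
  z = a
  d = 2
  b = 5
  return c
After copy-propagate (6 stmts):
  c = 5
  a = 35
  z = 35
  d = 2
  b = 5
  return 5
After constant-fold (6 stmts):
  c = 5
  a = 35
  z = 35
  d = 2
  b = 5
  return 5
After dead-code-elim (1 stmts):
  return 5
Evaluate:
  c = 5  =>  c = 5
  a = 7 * 5  =>  a = 35
  z = a  =>  z = 35
  d = 2  =>  d = 2
  b = 5  =>  b = 5
  return c = 5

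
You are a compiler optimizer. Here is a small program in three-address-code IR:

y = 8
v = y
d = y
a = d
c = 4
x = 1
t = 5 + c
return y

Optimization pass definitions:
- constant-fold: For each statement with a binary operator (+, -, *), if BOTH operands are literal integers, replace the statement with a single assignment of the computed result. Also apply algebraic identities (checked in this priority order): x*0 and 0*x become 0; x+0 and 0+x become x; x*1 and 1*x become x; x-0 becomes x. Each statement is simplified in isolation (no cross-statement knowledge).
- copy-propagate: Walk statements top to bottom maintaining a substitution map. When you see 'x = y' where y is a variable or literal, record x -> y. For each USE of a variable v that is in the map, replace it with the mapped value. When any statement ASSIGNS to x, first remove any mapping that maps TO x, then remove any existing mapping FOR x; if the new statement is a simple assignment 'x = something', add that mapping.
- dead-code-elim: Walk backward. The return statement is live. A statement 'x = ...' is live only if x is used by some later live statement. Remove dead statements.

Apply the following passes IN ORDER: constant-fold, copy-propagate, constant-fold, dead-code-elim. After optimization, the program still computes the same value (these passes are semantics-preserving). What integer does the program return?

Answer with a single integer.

Initial IR:
  y = 8
  v = y
  d = y
  a = d
  c = 4
  x = 1
  t = 5 + c
  return y
After constant-fold (8 stmts):
  y = 8
  v = y
  d = y
  a = d
  c = 4
  x = 1
  t = 5 + c
  return y
After copy-propagate (8 stmts):
  y = 8
  v = 8
  d = 8
  a = 8
  c = 4
  x = 1
  t = 5 + 4
  return 8
After constant-fold (8 stmts):
  y = 8
  v = 8
  d = 8
  a = 8
  c = 4
  x = 1
  t = 9
  return 8
After dead-code-elim (1 stmts):
  return 8
Evaluate:
  y = 8  =>  y = 8
  v = y  =>  v = 8
  d = y  =>  d = 8
  a = d  =>  a = 8
  c = 4  =>  c = 4
  x = 1  =>  x = 1
  t = 5 + c  =>  t = 9
  return y = 8

Answer: 8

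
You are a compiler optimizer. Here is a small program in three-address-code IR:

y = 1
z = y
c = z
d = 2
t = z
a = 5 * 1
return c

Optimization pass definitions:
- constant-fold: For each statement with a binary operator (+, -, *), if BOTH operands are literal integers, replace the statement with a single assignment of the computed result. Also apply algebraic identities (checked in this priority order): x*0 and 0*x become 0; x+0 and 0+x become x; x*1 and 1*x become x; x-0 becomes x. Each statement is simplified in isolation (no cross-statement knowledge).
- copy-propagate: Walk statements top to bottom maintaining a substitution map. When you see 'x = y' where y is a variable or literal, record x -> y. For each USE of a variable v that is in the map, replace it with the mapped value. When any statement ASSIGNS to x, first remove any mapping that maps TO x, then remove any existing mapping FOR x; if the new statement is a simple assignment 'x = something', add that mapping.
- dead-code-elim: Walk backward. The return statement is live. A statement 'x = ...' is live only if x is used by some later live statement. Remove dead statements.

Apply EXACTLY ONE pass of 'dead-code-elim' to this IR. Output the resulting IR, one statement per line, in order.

Applying dead-code-elim statement-by-statement:
  [7] return c  -> KEEP (return); live=['c']
  [6] a = 5 * 1  -> DEAD (a not live)
  [5] t = z  -> DEAD (t not live)
  [4] d = 2  -> DEAD (d not live)
  [3] c = z  -> KEEP; live=['z']
  [2] z = y  -> KEEP; live=['y']
  [1] y = 1  -> KEEP; live=[]
Result (4 stmts):
  y = 1
  z = y
  c = z
  return c

Answer: y = 1
z = y
c = z
return c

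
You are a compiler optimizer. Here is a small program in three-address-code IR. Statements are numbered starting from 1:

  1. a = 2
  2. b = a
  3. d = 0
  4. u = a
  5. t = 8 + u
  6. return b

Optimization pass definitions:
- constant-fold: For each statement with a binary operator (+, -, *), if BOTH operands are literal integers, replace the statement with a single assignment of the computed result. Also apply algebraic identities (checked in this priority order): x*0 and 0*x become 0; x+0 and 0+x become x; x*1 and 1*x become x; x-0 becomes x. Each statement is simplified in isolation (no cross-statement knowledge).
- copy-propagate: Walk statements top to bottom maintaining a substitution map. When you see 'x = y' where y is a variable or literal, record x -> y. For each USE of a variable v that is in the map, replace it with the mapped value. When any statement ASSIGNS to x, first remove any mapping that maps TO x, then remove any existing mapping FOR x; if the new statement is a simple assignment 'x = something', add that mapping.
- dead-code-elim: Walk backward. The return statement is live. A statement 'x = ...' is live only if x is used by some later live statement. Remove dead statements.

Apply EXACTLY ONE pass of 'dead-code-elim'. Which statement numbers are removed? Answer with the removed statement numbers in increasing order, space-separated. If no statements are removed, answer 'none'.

Answer: 3 4 5

Derivation:
Backward liveness scan:
Stmt 1 'a = 2': KEEP (a is live); live-in = []
Stmt 2 'b = a': KEEP (b is live); live-in = ['a']
Stmt 3 'd = 0': DEAD (d not in live set ['b'])
Stmt 4 'u = a': DEAD (u not in live set ['b'])
Stmt 5 't = 8 + u': DEAD (t not in live set ['b'])
Stmt 6 'return b': KEEP (return); live-in = ['b']
Removed statement numbers: [3, 4, 5]
Surviving IR:
  a = 2
  b = a
  return b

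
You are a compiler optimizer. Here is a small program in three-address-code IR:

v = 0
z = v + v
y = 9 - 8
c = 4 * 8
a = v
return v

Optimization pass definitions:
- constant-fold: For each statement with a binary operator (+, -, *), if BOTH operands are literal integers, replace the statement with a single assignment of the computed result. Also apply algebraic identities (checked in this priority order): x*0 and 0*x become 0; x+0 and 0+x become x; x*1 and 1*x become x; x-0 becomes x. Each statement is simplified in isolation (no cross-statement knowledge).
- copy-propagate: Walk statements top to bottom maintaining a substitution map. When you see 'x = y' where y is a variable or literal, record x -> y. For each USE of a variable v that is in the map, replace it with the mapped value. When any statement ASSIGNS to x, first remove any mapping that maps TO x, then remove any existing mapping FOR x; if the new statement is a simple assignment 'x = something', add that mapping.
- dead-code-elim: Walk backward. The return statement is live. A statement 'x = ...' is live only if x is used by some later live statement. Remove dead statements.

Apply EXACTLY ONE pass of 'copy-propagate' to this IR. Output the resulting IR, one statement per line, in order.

Answer: v = 0
z = 0 + 0
y = 9 - 8
c = 4 * 8
a = 0
return 0

Derivation:
Applying copy-propagate statement-by-statement:
  [1] v = 0  (unchanged)
  [2] z = v + v  -> z = 0 + 0
  [3] y = 9 - 8  (unchanged)
  [4] c = 4 * 8  (unchanged)
  [5] a = v  -> a = 0
  [6] return v  -> return 0
Result (6 stmts):
  v = 0
  z = 0 + 0
  y = 9 - 8
  c = 4 * 8
  a = 0
  return 0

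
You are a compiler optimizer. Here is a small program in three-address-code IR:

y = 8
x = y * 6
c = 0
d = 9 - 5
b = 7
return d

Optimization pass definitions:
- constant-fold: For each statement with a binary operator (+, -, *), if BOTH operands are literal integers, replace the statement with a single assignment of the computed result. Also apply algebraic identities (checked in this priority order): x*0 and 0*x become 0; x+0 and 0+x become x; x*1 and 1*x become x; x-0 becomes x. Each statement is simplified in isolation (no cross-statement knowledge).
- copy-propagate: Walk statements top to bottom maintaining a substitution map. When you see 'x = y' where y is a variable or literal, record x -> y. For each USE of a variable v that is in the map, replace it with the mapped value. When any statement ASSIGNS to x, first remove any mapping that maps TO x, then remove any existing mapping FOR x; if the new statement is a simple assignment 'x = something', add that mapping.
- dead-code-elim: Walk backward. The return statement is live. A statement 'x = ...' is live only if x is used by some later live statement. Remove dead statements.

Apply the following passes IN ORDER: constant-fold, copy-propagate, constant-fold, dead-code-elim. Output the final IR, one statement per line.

Initial IR:
  y = 8
  x = y * 6
  c = 0
  d = 9 - 5
  b = 7
  return d
After constant-fold (6 stmts):
  y = 8
  x = y * 6
  c = 0
  d = 4
  b = 7
  return d
After copy-propagate (6 stmts):
  y = 8
  x = 8 * 6
  c = 0
  d = 4
  b = 7
  return 4
After constant-fold (6 stmts):
  y = 8
  x = 48
  c = 0
  d = 4
  b = 7
  return 4
After dead-code-elim (1 stmts):
  return 4

Answer: return 4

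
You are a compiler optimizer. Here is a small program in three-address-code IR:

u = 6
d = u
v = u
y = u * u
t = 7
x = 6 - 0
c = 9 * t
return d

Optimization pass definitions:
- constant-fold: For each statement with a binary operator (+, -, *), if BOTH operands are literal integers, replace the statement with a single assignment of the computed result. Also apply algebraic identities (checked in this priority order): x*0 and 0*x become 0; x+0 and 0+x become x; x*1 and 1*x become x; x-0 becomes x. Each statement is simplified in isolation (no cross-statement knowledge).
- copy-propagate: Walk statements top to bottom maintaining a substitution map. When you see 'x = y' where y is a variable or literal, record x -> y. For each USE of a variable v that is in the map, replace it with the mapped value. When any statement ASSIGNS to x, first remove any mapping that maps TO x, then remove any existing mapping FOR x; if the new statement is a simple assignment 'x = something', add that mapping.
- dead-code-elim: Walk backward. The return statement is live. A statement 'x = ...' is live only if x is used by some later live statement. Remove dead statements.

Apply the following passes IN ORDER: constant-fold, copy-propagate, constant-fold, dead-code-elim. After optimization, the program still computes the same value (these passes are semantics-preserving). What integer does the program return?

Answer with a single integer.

Answer: 6

Derivation:
Initial IR:
  u = 6
  d = u
  v = u
  y = u * u
  t = 7
  x = 6 - 0
  c = 9 * t
  return d
After constant-fold (8 stmts):
  u = 6
  d = u
  v = u
  y = u * u
  t = 7
  x = 6
  c = 9 * t
  return d
After copy-propagate (8 stmts):
  u = 6
  d = 6
  v = 6
  y = 6 * 6
  t = 7
  x = 6
  c = 9 * 7
  return 6
After constant-fold (8 stmts):
  u = 6
  d = 6
  v = 6
  y = 36
  t = 7
  x = 6
  c = 63
  return 6
After dead-code-elim (1 stmts):
  return 6
Evaluate:
  u = 6  =>  u = 6
  d = u  =>  d = 6
  v = u  =>  v = 6
  y = u * u  =>  y = 36
  t = 7  =>  t = 7
  x = 6 - 0  =>  x = 6
  c = 9 * t  =>  c = 63
  return d = 6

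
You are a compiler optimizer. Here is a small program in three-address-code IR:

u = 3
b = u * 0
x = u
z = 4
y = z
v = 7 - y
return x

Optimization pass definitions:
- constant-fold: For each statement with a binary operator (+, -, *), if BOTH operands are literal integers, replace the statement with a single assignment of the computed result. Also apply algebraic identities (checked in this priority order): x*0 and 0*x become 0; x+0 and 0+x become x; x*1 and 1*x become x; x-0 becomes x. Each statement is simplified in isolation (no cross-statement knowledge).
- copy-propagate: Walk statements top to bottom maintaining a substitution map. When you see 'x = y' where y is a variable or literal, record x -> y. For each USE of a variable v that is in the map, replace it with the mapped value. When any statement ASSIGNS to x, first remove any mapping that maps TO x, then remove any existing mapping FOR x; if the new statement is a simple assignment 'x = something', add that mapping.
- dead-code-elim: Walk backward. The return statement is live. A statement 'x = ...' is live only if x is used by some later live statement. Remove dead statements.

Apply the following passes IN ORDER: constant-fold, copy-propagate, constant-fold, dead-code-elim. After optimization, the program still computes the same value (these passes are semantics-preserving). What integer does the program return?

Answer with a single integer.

Initial IR:
  u = 3
  b = u * 0
  x = u
  z = 4
  y = z
  v = 7 - y
  return x
After constant-fold (7 stmts):
  u = 3
  b = 0
  x = u
  z = 4
  y = z
  v = 7 - y
  return x
After copy-propagate (7 stmts):
  u = 3
  b = 0
  x = 3
  z = 4
  y = 4
  v = 7 - 4
  return 3
After constant-fold (7 stmts):
  u = 3
  b = 0
  x = 3
  z = 4
  y = 4
  v = 3
  return 3
After dead-code-elim (1 stmts):
  return 3
Evaluate:
  u = 3  =>  u = 3
  b = u * 0  =>  b = 0
  x = u  =>  x = 3
  z = 4  =>  z = 4
  y = z  =>  y = 4
  v = 7 - y  =>  v = 3
  return x = 3

Answer: 3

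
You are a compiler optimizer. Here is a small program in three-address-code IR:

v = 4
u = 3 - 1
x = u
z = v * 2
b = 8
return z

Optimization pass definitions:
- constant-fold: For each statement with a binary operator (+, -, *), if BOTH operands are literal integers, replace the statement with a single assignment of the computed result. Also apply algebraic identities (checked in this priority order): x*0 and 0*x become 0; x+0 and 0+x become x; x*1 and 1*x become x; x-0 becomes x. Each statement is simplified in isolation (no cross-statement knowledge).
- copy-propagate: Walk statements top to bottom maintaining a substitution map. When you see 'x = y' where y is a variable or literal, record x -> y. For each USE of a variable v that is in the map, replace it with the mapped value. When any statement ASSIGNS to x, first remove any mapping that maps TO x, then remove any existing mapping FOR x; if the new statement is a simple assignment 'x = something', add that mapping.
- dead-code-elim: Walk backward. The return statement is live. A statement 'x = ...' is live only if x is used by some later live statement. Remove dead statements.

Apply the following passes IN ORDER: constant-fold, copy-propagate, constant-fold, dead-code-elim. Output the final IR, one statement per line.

Answer: z = 8
return z

Derivation:
Initial IR:
  v = 4
  u = 3 - 1
  x = u
  z = v * 2
  b = 8
  return z
After constant-fold (6 stmts):
  v = 4
  u = 2
  x = u
  z = v * 2
  b = 8
  return z
After copy-propagate (6 stmts):
  v = 4
  u = 2
  x = 2
  z = 4 * 2
  b = 8
  return z
After constant-fold (6 stmts):
  v = 4
  u = 2
  x = 2
  z = 8
  b = 8
  return z
After dead-code-elim (2 stmts):
  z = 8
  return z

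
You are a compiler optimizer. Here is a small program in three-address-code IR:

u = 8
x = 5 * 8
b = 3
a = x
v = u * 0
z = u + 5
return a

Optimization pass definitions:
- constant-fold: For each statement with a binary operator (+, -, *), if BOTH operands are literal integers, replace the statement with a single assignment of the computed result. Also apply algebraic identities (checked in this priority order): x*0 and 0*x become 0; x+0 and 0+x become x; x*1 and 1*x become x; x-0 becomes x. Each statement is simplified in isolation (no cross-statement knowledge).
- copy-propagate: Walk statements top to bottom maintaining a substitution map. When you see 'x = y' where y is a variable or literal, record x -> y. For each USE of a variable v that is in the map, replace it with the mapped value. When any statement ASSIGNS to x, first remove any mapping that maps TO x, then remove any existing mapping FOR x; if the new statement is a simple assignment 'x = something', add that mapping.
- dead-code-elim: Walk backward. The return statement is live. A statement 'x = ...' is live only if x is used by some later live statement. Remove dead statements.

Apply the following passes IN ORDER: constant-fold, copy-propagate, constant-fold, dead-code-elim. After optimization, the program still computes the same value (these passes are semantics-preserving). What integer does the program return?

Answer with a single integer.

Answer: 40

Derivation:
Initial IR:
  u = 8
  x = 5 * 8
  b = 3
  a = x
  v = u * 0
  z = u + 5
  return a
After constant-fold (7 stmts):
  u = 8
  x = 40
  b = 3
  a = x
  v = 0
  z = u + 5
  return a
After copy-propagate (7 stmts):
  u = 8
  x = 40
  b = 3
  a = 40
  v = 0
  z = 8 + 5
  return 40
After constant-fold (7 stmts):
  u = 8
  x = 40
  b = 3
  a = 40
  v = 0
  z = 13
  return 40
After dead-code-elim (1 stmts):
  return 40
Evaluate:
  u = 8  =>  u = 8
  x = 5 * 8  =>  x = 40
  b = 3  =>  b = 3
  a = x  =>  a = 40
  v = u * 0  =>  v = 0
  z = u + 5  =>  z = 13
  return a = 40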